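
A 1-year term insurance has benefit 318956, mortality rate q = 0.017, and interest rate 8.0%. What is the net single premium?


NSP = benefit * q * v
v = 1/(1+i) = 0.925926
NSP = 318956 * 0.017 * 0.925926
= 5020.6037


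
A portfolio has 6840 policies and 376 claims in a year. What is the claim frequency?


frequency = claims / policies
= 376 / 6840
= 0.055


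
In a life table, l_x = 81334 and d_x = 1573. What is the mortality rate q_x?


q_x = d_x / l_x
= 1573 / 81334
= 0.0193


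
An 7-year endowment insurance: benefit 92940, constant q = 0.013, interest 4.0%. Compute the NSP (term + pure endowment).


Term component = 6989.3348
Pure endowment = 7_p_x * v^7 * benefit = 0.912473 * 0.759918 * 92940 = 64445.0198
NSP = 71434.3546


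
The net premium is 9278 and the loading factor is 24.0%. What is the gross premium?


Gross = net * (1 + loading)
= 9278 * (1 + 0.24)
= 9278 * 1.24
= 11504.72


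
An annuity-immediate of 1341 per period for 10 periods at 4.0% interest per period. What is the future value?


FV = PMT * ((1+i)^n - 1) / i
= 1341 * ((1.04)^10 - 1) / 0.04
= 1341 * (1.480244 - 1) / 0.04
= 16100.1897


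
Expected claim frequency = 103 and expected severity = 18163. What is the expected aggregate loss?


E[S] = E[N] * E[X]
= 103 * 18163
= 1.8708e+06


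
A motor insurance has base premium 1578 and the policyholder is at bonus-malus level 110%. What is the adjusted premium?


adjusted = base * BM_level / 100
= 1578 * 110 / 100
= 1578 * 1.1
= 1735.8


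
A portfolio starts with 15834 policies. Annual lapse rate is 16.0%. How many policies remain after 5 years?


remaining = initial * (1 - lapse)^years
= 15834 * (1 - 0.16)^5
= 15834 * 0.418212
= 6621.9679


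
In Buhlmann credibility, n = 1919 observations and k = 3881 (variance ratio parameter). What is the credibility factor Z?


Z = n / (n + k)
= 1919 / (1919 + 3881)
= 1919 / 5800
= 0.3309


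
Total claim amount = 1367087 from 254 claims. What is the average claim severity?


severity = total / number
= 1367087 / 254
= 5382.2323


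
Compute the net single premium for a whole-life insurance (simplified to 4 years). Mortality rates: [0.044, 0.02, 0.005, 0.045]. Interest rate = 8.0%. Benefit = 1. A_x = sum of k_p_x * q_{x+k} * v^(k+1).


v = 0.925926
Year 0: k_p_x=1.0, q=0.044, term=0.040741
Year 1: k_p_x=0.956, q=0.02, term=0.016392
Year 2: k_p_x=0.93688, q=0.005, term=0.003719
Year 3: k_p_x=0.932196, q=0.045, term=0.030834
A_x = 0.0917


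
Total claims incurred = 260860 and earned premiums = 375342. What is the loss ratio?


Loss ratio = claims / premiums
= 260860 / 375342
= 0.695


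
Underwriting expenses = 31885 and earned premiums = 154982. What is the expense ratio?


Expense ratio = expenses / premiums
= 31885 / 154982
= 0.2057


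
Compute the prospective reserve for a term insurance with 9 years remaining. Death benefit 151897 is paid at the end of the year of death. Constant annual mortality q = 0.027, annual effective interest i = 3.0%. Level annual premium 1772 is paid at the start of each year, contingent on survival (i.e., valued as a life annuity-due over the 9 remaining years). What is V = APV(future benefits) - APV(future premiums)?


v = 1/(1+i) = 0.970874
APV(future benefits) per unit = sum_{k=0}^{8} k_p_x * q * v^(k+1) = 0.189912
APV(future benefits) = 151897 * 0.189912 = 28847.1042
Life annuity-due factor ä_{x:9} = sum_{k=0}^{8} k_p_x * v^k = 7.244801
APV(future premiums) = 1772 * 7.244801 = 12837.7882
V = 28847.1042 - 12837.7882
= 16009.3161


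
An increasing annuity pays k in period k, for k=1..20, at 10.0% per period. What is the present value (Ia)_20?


(Ia)_n = sum_{k=1}^{n} k * v^k, v = 1/(1+i)
v = 0.909091
Sum computed term by term:
(Ia)_20 = 63.9205


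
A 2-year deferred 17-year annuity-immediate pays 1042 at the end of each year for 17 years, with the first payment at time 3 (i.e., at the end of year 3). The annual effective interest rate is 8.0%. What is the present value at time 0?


PV at time 2 of the 17-year annuity-immediate:
a_n = 1042 * (1-(1+0.08)^(-17))/0.08 = 9504.7469
Discount back 2 years to time 0:
PV = 9504.7469 * (1+0.08)^(-2)
= 9504.7469 * 0.857339
= 8148.7885


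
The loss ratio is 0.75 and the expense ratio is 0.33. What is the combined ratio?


Combined ratio = loss ratio + expense ratio
= 0.75 + 0.33
= 1.08


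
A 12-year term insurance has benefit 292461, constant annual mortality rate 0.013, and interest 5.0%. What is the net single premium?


NSP = benefit * sum_{k=0}^{n-1} k_p_x * q * v^(k+1)
With constant q=0.013, v=0.952381
Sum = 0.108143
NSP = 292461 * 0.108143
= 31627.7348


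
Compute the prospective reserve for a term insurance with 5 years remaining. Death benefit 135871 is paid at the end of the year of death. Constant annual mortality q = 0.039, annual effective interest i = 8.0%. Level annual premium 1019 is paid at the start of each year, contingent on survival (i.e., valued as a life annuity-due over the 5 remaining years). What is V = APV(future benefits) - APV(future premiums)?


v = 1/(1+i) = 0.925926
APV(future benefits) per unit = sum_{k=0}^{4} k_p_x * q * v^(k+1) = 0.144914
APV(future benefits) = 135871 * 0.144914 = 19689.6668
Life annuity-due factor ä_{x:5} = sum_{k=0}^{4} k_p_x * v^k = 4.013015
APV(future premiums) = 1019 * 4.013015 = 4089.2619
V = 19689.6668 - 4089.2619
= 15600.4049


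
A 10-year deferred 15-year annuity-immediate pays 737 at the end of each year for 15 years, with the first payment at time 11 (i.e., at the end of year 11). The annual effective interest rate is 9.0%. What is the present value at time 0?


PV at time 10 of the 15-year annuity-immediate:
a_n = 737 * (1-(1+0.09)^(-15))/0.09 = 5940.7274
Discount back 10 years to time 0:
PV = 5940.7274 * (1+0.09)^(-10)
= 5940.7274 * 0.422411
= 2509.4274


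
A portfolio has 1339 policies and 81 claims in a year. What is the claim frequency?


frequency = claims / policies
= 81 / 1339
= 0.0605


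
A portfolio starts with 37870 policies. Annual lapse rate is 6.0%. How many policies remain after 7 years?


remaining = initial * (1 - lapse)^years
= 37870 * (1 - 0.06)^7
= 37870 * 0.648478
= 24557.8465


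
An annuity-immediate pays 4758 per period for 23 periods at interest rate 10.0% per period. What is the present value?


PV = PMT * (1 - (1+i)^(-n)) / i
= 4758 * (1 - (1+0.1)^(-23)) / 0.1
= 4758 * (1 - 0.111678) / 0.1
= 4758 * 8.883218
= 42266.3533


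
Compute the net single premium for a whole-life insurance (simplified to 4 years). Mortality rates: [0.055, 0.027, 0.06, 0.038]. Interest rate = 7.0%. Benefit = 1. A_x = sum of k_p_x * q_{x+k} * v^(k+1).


v = 0.934579
Year 0: k_p_x=1.0, q=0.055, term=0.051402
Year 1: k_p_x=0.945, q=0.027, term=0.022286
Year 2: k_p_x=0.919485, q=0.06, term=0.045034
Year 3: k_p_x=0.864316, q=0.038, term=0.025057
A_x = 0.1438


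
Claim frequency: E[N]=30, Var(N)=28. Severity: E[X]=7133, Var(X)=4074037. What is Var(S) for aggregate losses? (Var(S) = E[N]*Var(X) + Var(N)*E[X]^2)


Var(S) = E[N]*Var(X) + Var(N)*E[X]^2
= 30*4074037 + 28*7133^2
= 122221110 + 1424631292
= 1.5469e+09


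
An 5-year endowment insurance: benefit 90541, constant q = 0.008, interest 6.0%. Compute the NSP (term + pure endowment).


Term component = 3005.5108
Pure endowment = 5_p_x * v^5 * benefit = 0.960635 * 0.747258 * 90541 = 64994.1579
NSP = 67999.6688


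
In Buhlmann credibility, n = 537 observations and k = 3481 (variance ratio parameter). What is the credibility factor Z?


Z = n / (n + k)
= 537 / (537 + 3481)
= 537 / 4018
= 0.1336


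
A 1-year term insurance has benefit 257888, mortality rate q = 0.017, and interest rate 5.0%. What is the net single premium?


NSP = benefit * q * v
v = 1/(1+i) = 0.952381
NSP = 257888 * 0.017 * 0.952381
= 4175.3295


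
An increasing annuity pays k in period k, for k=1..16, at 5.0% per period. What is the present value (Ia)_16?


(Ia)_n = sum_{k=1}^{n} k * v^k, v = 1/(1+i)
v = 0.952381
Sum computed term by term:
(Ia)_16 = 80.9975


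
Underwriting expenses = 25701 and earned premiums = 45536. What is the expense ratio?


Expense ratio = expenses / premiums
= 25701 / 45536
= 0.5644


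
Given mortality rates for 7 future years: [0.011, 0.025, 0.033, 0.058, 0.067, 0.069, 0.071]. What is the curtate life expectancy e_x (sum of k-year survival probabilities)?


e_x = sum_{k=1}^{n} k_p_x
k_p_x values:
  1_p_x = 0.989
  2_p_x = 0.964275
  3_p_x = 0.932454
  4_p_x = 0.878372
  5_p_x = 0.819521
  6_p_x = 0.762974
  7_p_x = 0.708803
e_x = 6.0554


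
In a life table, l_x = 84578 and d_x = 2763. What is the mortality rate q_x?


q_x = d_x / l_x
= 2763 / 84578
= 0.0327


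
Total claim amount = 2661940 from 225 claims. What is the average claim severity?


severity = total / number
= 2661940 / 225
= 11830.8444


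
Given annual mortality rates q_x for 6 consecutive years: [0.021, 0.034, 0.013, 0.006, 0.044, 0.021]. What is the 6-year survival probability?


p_k = 1 - q_k for each year
Survival = product of (1 - q_k)
= 0.979 * 0.966 * 0.987 * 0.994 * 0.956 * 0.979
= 0.8684


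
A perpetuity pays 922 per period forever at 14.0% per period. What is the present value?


PV = PMT / i
= 922 / 0.14
= 6585.7143


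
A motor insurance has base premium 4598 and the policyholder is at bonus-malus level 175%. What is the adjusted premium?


adjusted = base * BM_level / 100
= 4598 * 175 / 100
= 4598 * 1.75
= 8046.5


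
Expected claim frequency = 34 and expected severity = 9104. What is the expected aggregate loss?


E[S] = E[N] * E[X]
= 34 * 9104
= 309536


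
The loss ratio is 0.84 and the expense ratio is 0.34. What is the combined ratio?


Combined ratio = loss ratio + expense ratio
= 0.84 + 0.34
= 1.18


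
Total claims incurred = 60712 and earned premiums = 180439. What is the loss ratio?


Loss ratio = claims / premiums
= 60712 / 180439
= 0.3365


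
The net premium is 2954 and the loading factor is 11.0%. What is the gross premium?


Gross = net * (1 + loading)
= 2954 * (1 + 0.11)
= 2954 * 1.11
= 3278.94


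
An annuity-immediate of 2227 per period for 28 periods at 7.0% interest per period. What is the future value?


FV = PMT * ((1+i)^n - 1) / i
= 2227 * ((1.07)^28 - 1) / 0.07
= 2227 * (6.648838 - 1) / 0.07
= 179713.7577


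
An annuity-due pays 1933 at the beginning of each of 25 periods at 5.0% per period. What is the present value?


PV_due = PMT * (1-(1+i)^(-n))/i * (1+i)
PV_immediate = 27243.5948
PV_due = 27243.5948 * 1.05
= 28605.7746


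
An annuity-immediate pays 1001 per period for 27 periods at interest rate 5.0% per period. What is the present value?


PV = PMT * (1 - (1+i)^(-n)) / i
= 1001 * (1 - (1+0.05)^(-27)) / 0.05
= 1001 * (1 - 0.267848) / 0.05
= 1001 * 14.643034
= 14657.6767


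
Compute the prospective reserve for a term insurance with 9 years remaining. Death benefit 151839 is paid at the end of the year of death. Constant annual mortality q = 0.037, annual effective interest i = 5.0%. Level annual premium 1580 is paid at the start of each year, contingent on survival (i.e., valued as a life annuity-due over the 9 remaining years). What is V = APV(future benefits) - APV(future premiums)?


v = 1/(1+i) = 0.952381
APV(future benefits) per unit = sum_{k=0}^{8} k_p_x * q * v^(k+1) = 0.230026
APV(future benefits) = 151839 * 0.230026 = 34926.9818
Life annuity-due factor ä_{x:9} = sum_{k=0}^{8} k_p_x * v^k = 6.527777
APV(future premiums) = 1580 * 6.527777 = 10313.8874
V = 34926.9818 - 10313.8874
= 24613.0944


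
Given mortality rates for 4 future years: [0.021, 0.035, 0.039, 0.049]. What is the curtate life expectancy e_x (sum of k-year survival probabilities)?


e_x = sum_{k=1}^{n} k_p_x
k_p_x values:
  1_p_x = 0.979
  2_p_x = 0.944735
  3_p_x = 0.90789
  4_p_x = 0.863404
e_x = 3.695


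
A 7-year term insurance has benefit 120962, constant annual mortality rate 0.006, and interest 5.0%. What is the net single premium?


NSP = benefit * sum_{k=0}^{n-1} k_p_x * q * v^(k+1)
With constant q=0.006, v=0.952381
Sum = 0.03414
NSP = 120962 * 0.03414
= 4129.5824


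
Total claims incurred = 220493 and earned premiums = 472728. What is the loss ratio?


Loss ratio = claims / premiums
= 220493 / 472728
= 0.4664


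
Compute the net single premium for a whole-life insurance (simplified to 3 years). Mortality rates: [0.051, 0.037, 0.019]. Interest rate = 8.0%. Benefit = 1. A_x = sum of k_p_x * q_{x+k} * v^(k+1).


v = 0.925926
Year 0: k_p_x=1.0, q=0.051, term=0.047222
Year 1: k_p_x=0.949, q=0.037, term=0.030104
Year 2: k_p_x=0.913887, q=0.019, term=0.013784
A_x = 0.0911


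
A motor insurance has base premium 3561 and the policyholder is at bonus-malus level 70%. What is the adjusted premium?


adjusted = base * BM_level / 100
= 3561 * 70 / 100
= 3561 * 0.7
= 2492.7


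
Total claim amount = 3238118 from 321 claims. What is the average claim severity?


severity = total / number
= 3238118 / 321
= 10087.595


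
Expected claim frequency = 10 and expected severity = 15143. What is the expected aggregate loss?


E[S] = E[N] * E[X]
= 10 * 15143
= 151430


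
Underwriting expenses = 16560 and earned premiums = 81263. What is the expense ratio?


Expense ratio = expenses / premiums
= 16560 / 81263
= 0.2038


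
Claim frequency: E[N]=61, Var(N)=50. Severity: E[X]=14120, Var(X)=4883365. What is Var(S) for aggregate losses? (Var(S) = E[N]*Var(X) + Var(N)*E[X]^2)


Var(S) = E[N]*Var(X) + Var(N)*E[X]^2
= 61*4883365 + 50*14120^2
= 297885265 + 9968720000
= 1.0267e+10


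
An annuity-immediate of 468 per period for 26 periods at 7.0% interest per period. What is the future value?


FV = PMT * ((1+i)^n - 1) / i
= 468 * ((1.07)^26 - 1) / 0.07
= 468 * (5.807353 - 1) / 0.07
= 32140.5881


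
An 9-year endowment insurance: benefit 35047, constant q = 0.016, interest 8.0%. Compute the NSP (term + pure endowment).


Term component = 3313.9546
Pure endowment = 9_p_x * v^9 * benefit = 0.86488 * 0.500249 * 35047 = 15163.2723
NSP = 18477.2269


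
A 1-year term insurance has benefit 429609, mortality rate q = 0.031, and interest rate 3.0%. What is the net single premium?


NSP = benefit * q * v
v = 1/(1+i) = 0.970874
NSP = 429609 * 0.031 * 0.970874
= 12929.9796


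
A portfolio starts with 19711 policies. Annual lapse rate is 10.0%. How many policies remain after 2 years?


remaining = initial * (1 - lapse)^years
= 19711 * (1 - 0.1)^2
= 19711 * 0.81
= 15965.91


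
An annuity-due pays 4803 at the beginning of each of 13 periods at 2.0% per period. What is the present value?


PV_due = PMT * (1-(1+i)^(-n))/i * (1+i)
PV_immediate = 54506.2391
PV_due = 54506.2391 * 1.02
= 55596.3639


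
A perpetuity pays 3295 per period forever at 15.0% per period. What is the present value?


PV = PMT / i
= 3295 / 0.15
= 21966.6667


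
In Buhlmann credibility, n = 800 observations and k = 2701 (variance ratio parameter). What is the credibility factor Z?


Z = n / (n + k)
= 800 / (800 + 2701)
= 800 / 3501
= 0.2285


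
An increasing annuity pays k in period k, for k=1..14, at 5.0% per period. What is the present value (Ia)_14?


(Ia)_n = sum_{k=1}^{n} k * v^k, v = 1/(1+i)
v = 0.952381
Sum computed term by term:
(Ia)_14 = 66.4524


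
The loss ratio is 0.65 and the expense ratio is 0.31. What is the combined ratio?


Combined ratio = loss ratio + expense ratio
= 0.65 + 0.31
= 0.96


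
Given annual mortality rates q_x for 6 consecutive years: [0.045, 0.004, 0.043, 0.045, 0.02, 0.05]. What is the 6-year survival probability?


p_k = 1 - q_k for each year
Survival = product of (1 - q_k)
= 0.955 * 0.996 * 0.957 * 0.955 * 0.98 * 0.95
= 0.8093


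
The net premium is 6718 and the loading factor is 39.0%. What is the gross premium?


Gross = net * (1 + loading)
= 6718 * (1 + 0.39)
= 6718 * 1.39
= 9338.02


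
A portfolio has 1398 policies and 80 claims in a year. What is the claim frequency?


frequency = claims / policies
= 80 / 1398
= 0.0572


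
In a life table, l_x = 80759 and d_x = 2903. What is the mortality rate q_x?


q_x = d_x / l_x
= 2903 / 80759
= 0.0359


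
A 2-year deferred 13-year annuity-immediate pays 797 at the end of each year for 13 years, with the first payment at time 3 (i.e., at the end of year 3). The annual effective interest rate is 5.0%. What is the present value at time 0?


PV at time 2 of the 13-year annuity-immediate:
a_n = 797 * (1-(1+0.05)^(-13))/0.05 = 7486.6777
Discount back 2 years to time 0:
PV = 7486.6777 * (1+0.05)^(-2)
= 7486.6777 * 0.907029
= 6790.6373


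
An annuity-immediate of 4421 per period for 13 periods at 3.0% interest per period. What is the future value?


FV = PMT * ((1+i)^n - 1) / i
= 4421 * ((1.03)^13 - 1) / 0.03
= 4421 * (1.468534 - 1) / 0.03
= 69046.2516


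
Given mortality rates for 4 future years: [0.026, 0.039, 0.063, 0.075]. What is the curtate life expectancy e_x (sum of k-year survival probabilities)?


e_x = sum_{k=1}^{n} k_p_x
k_p_x values:
  1_p_x = 0.974
  2_p_x = 0.936014
  3_p_x = 0.877045
  4_p_x = 0.811267
e_x = 3.5983


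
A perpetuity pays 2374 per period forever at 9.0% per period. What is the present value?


PV = PMT / i
= 2374 / 0.09
= 26377.7778


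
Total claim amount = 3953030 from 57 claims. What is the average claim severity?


severity = total / number
= 3953030 / 57
= 69351.4035


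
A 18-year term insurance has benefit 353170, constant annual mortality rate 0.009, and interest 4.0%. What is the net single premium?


NSP = benefit * sum_{k=0}^{n-1} k_p_x * q * v^(k+1)
With constant q=0.009, v=0.961538
Sum = 0.106624
NSP = 353170 * 0.106624
= 37656.2445


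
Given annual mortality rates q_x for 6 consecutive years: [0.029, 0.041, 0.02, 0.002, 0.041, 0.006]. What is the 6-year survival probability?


p_k = 1 - q_k for each year
Survival = product of (1 - q_k)
= 0.971 * 0.959 * 0.98 * 0.998 * 0.959 * 0.994
= 0.8682


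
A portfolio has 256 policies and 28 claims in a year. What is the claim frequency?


frequency = claims / policies
= 28 / 256
= 0.1094


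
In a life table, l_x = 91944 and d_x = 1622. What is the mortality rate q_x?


q_x = d_x / l_x
= 1622 / 91944
= 0.0176


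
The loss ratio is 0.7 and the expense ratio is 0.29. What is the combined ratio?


Combined ratio = loss ratio + expense ratio
= 0.7 + 0.29
= 0.99


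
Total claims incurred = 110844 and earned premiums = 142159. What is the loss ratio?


Loss ratio = claims / premiums
= 110844 / 142159
= 0.7797


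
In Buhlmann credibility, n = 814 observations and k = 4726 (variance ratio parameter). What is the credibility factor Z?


Z = n / (n + k)
= 814 / (814 + 4726)
= 814 / 5540
= 0.1469


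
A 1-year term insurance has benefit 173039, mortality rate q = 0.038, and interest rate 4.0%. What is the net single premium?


NSP = benefit * q * v
v = 1/(1+i) = 0.961538
NSP = 173039 * 0.038 * 0.961538
= 6322.5788


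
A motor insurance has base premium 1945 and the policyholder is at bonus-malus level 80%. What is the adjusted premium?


adjusted = base * BM_level / 100
= 1945 * 80 / 100
= 1945 * 0.8
= 1556.0


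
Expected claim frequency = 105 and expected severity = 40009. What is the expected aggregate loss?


E[S] = E[N] * E[X]
= 105 * 40009
= 4.2009e+06


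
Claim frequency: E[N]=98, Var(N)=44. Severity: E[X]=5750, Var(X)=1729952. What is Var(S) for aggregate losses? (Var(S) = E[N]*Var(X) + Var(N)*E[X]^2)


Var(S) = E[N]*Var(X) + Var(N)*E[X]^2
= 98*1729952 + 44*5750^2
= 169535296 + 1454750000
= 1.6243e+09


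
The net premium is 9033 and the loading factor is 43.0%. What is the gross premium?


Gross = net * (1 + loading)
= 9033 * (1 + 0.43)
= 9033 * 1.43
= 12917.19


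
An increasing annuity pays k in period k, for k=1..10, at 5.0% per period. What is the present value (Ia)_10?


(Ia)_n = sum_{k=1}^{n} k * v^k, v = 1/(1+i)
v = 0.952381
Sum computed term by term:
(Ia)_10 = 39.3738


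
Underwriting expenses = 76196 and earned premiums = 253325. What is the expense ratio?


Expense ratio = expenses / premiums
= 76196 / 253325
= 0.3008


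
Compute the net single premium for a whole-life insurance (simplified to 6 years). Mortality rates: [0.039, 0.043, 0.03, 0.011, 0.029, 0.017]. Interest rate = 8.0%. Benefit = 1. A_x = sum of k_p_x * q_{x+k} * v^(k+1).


v = 0.925926
Year 0: k_p_x=1.0, q=0.039, term=0.036111
Year 1: k_p_x=0.961, q=0.043, term=0.035428
Year 2: k_p_x=0.919677, q=0.03, term=0.021902
Year 3: k_p_x=0.892087, q=0.011, term=0.007213
Year 4: k_p_x=0.882274, q=0.029, term=0.017413
Year 5: k_p_x=0.856688, q=0.017, term=0.009178
A_x = 0.1272


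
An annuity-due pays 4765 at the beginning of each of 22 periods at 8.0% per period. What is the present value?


PV_due = PMT * (1-(1+i)^(-n))/i * (1+i)
PV_immediate = 48606.5435
PV_due = 48606.5435 * 1.08
= 52495.067


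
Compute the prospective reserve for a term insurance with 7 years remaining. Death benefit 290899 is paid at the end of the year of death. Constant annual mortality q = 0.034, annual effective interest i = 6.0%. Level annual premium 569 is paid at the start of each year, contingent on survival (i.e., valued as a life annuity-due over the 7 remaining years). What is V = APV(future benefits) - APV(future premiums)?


v = 1/(1+i) = 0.943396
APV(future benefits) per unit = sum_{k=0}^{6} k_p_x * q * v^(k+1) = 0.172881
APV(future benefits) = 290899 * 0.172881 = 50290.998
Life annuity-due factor ä_{x:7} = sum_{k=0}^{6} k_p_x * v^k = 5.389829
APV(future premiums) = 569 * 5.389829 = 3066.8126
V = 50290.998 - 3066.8126
= 47224.1854


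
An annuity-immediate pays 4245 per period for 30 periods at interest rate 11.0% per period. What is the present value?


PV = PMT * (1 - (1+i)^(-n)) / i
= 4245 * (1 - (1+0.11)^(-30)) / 0.11
= 4245 * (1 - 0.043683) / 0.11
= 4245 * 8.693793
= 36905.1495


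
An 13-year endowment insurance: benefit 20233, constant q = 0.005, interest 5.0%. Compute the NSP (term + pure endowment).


Term component = 925.4466
Pure endowment = 13_p_x * v^13 * benefit = 0.936915 * 0.530321 * 20233 = 10053.0871
NSP = 10978.5337


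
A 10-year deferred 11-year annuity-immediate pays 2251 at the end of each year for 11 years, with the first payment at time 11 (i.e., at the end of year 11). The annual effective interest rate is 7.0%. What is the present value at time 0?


PV at time 10 of the 11-year annuity-immediate:
a_n = 2251 * (1-(1+0.07)^(-11))/0.07 = 16879.5159
Discount back 10 years to time 0:
PV = 16879.5159 * (1+0.07)^(-10)
= 16879.5159 * 0.508349
= 8580.69


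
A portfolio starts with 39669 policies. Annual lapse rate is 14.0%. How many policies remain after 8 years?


remaining = initial * (1 - lapse)^years
= 39669 * (1 - 0.14)^8
= 39669 * 0.299218
= 11869.676


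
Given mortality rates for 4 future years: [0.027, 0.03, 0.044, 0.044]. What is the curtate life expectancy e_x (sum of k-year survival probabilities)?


e_x = sum_{k=1}^{n} k_p_x
k_p_x values:
  1_p_x = 0.973
  2_p_x = 0.94381
  3_p_x = 0.902282
  4_p_x = 0.862582
e_x = 3.6817


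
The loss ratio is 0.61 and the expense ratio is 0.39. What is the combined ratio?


Combined ratio = loss ratio + expense ratio
= 0.61 + 0.39
= 1.0


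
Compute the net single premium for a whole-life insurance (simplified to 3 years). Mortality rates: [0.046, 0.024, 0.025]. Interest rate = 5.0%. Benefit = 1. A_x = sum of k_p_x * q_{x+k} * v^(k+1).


v = 0.952381
Year 0: k_p_x=1.0, q=0.046, term=0.04381
Year 1: k_p_x=0.954, q=0.024, term=0.020767
Year 2: k_p_x=0.931104, q=0.025, term=0.020108
A_x = 0.0847


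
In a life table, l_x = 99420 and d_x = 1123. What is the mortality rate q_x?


q_x = d_x / l_x
= 1123 / 99420
= 0.0113


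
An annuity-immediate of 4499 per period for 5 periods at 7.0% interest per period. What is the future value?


FV = PMT * ((1+i)^n - 1) / i
= 4499 * ((1.07)^5 - 1) / 0.07
= 4499 * (1.402552 - 1) / 0.07
= 25872.5748


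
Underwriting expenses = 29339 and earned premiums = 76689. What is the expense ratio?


Expense ratio = expenses / premiums
= 29339 / 76689
= 0.3826


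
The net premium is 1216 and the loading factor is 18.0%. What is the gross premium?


Gross = net * (1 + loading)
= 1216 * (1 + 0.18)
= 1216 * 1.18
= 1434.88


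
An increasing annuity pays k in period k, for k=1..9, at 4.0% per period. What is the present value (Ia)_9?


(Ia)_n = sum_{k=1}^{n} k * v^k, v = 1/(1+i)
v = 0.961538
Sum computed term by term:
(Ia)_9 = 35.2366


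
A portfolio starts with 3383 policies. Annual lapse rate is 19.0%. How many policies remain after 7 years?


remaining = initial * (1 - lapse)^years
= 3383 * (1 - 0.19)^7
= 3383 * 0.228768
= 773.9219


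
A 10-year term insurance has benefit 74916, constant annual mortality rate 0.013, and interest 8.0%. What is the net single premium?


NSP = benefit * sum_{k=0}^{n-1} k_p_x * q * v^(k+1)
With constant q=0.013, v=0.925926
Sum = 0.082979
NSP = 74916 * 0.082979
= 6216.4491


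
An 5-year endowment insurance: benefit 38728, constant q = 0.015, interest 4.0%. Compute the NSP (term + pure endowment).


Term component = 2512.6968
Pure endowment = 5_p_x * v^5 * benefit = 0.927217 * 0.821927 * 38728 = 29514.7783
NSP = 32027.4751


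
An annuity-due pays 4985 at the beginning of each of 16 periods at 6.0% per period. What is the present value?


PV_due = PMT * (1-(1+i)^(-n))/i * (1+i)
PV_immediate = 50377.8879
PV_due = 50377.8879 * 1.06
= 53400.5612


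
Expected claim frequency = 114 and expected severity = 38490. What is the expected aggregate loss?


E[S] = E[N] * E[X]
= 114 * 38490
= 4.3879e+06


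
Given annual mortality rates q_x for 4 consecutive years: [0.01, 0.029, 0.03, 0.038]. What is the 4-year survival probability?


p_k = 1 - q_k for each year
Survival = product of (1 - q_k)
= 0.99 * 0.971 * 0.97 * 0.962
= 0.897


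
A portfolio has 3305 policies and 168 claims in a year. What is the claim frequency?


frequency = claims / policies
= 168 / 3305
= 0.0508


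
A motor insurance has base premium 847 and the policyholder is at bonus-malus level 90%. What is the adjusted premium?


adjusted = base * BM_level / 100
= 847 * 90 / 100
= 847 * 0.9
= 762.3


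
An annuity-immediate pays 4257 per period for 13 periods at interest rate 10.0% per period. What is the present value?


PV = PMT * (1 - (1+i)^(-n)) / i
= 4257 * (1 - (1+0.1)^(-13)) / 0.1
= 4257 * (1 - 0.289664) / 0.1
= 4257 * 7.103356
= 30238.9874


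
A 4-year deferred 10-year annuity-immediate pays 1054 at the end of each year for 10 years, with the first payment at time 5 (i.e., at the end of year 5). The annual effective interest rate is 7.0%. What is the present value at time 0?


PV at time 4 of the 10-year annuity-immediate:
a_n = 1054 * (1-(1+0.07)^(-10))/0.07 = 7402.8549
Discount back 4 years to time 0:
PV = 7402.8549 * (1+0.07)^(-4)
= 7402.8549 * 0.762895
= 5647.6026


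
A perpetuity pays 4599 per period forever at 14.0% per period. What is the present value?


PV = PMT / i
= 4599 / 0.14
= 32850.0


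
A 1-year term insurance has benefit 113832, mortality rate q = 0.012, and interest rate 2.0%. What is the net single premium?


NSP = benefit * q * v
v = 1/(1+i) = 0.980392
NSP = 113832 * 0.012 * 0.980392
= 1339.2


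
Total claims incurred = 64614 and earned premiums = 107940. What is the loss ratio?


Loss ratio = claims / premiums
= 64614 / 107940
= 0.5986


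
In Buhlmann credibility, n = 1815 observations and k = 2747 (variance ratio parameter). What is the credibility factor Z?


Z = n / (n + k)
= 1815 / (1815 + 2747)
= 1815 / 4562
= 0.3979


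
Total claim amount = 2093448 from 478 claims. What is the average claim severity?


severity = total / number
= 2093448 / 478
= 4379.5983


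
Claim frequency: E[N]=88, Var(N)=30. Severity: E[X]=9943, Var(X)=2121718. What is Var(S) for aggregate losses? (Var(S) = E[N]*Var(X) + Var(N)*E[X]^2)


Var(S) = E[N]*Var(X) + Var(N)*E[X]^2
= 88*2121718 + 30*9943^2
= 186711184 + 2965897470
= 3.1526e+09


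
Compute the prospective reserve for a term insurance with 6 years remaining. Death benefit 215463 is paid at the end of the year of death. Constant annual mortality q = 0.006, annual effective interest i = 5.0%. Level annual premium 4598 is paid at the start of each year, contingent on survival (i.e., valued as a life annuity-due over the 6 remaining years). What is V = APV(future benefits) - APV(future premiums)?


v = 1/(1+i) = 0.952381
APV(future benefits) per unit = sum_{k=0}^{5} k_p_x * q * v^(k+1) = 0.030027
APV(future benefits) = 215463 * 0.030027 = 6469.6293
Life annuity-due factor ä_{x:6} = sum_{k=0}^{5} k_p_x * v^k = 5.254661
APV(future premiums) = 4598 * 5.254661 = 24160.9333
V = 6469.6293 - 24160.9333
= -17691.3041


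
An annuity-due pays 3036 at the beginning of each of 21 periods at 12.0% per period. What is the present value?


PV_due = PMT * (1-(1+i)^(-n))/i * (1+i)
PV_immediate = 22958.2418
PV_due = 22958.2418 * 1.12
= 25713.2308


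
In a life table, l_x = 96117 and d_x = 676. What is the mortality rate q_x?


q_x = d_x / l_x
= 676 / 96117
= 0.007


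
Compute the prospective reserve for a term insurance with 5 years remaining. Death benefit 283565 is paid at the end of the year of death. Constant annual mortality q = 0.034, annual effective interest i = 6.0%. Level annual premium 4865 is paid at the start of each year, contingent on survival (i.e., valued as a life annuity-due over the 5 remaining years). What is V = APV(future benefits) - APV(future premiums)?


v = 1/(1+i) = 0.943396
APV(future benefits) per unit = sum_{k=0}^{4} k_p_x * q * v^(k+1) = 0.134346
APV(future benefits) = 283565 * 0.134346 = 38095.7188
Life annuity-due factor ä_{x:5} = sum_{k=0}^{4} k_p_x * v^k = 4.188423
APV(future premiums) = 4865 * 4.188423 = 20376.676
V = 38095.7188 - 20376.676
= 17719.0428


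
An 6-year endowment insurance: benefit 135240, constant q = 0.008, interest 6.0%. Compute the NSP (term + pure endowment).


Term component = 5221.982
Pure endowment = 6_p_x * v^6 * benefit = 0.95295 * 0.704961 * 135240 = 90853.1529
NSP = 96075.1349


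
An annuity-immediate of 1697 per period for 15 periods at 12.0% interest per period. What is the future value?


FV = PMT * ((1+i)^n - 1) / i
= 1697 * ((1.12)^15 - 1) / 0.12
= 1697 * (5.473566 - 1) / 0.12
= 63263.6758


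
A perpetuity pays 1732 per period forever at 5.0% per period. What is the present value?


PV = PMT / i
= 1732 / 0.05
= 34640.0


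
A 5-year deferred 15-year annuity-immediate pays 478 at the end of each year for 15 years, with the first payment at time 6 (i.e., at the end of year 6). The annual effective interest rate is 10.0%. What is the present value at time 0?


PV at time 5 of the 15-year annuity-immediate:
a_n = 478 * (1-(1+0.1)^(-15))/0.1 = 3635.706
Discount back 5 years to time 0:
PV = 3635.706 * (1+0.1)^(-5)
= 3635.706 * 0.620921
= 2257.4874


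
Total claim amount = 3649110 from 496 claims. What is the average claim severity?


severity = total / number
= 3649110 / 496
= 7357.0766


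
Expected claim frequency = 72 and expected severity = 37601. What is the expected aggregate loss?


E[S] = E[N] * E[X]
= 72 * 37601
= 2.7073e+06


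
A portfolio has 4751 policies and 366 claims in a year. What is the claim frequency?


frequency = claims / policies
= 366 / 4751
= 0.077


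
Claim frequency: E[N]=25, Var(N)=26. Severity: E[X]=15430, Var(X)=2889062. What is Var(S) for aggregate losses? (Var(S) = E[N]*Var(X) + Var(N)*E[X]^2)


Var(S) = E[N]*Var(X) + Var(N)*E[X]^2
= 25*2889062 + 26*15430^2
= 72226550 + 6190207400
= 6.2624e+09


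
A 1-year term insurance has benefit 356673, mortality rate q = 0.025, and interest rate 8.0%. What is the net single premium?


NSP = benefit * q * v
v = 1/(1+i) = 0.925926
NSP = 356673 * 0.025 * 0.925926
= 8256.3194


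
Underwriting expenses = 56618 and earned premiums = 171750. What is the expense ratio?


Expense ratio = expenses / premiums
= 56618 / 171750
= 0.3297


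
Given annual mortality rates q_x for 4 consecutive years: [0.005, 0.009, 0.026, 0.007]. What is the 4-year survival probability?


p_k = 1 - q_k for each year
Survival = product of (1 - q_k)
= 0.995 * 0.991 * 0.974 * 0.993
= 0.9537


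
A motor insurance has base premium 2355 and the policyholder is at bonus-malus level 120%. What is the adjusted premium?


adjusted = base * BM_level / 100
= 2355 * 120 / 100
= 2355 * 1.2
= 2826.0


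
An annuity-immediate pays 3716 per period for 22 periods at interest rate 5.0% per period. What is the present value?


PV = PMT * (1 - (1+i)^(-n)) / i
= 3716 * (1 - (1+0.05)^(-22)) / 0.05
= 3716 * (1 - 0.34185) / 0.05
= 3716 * 13.163003
= 48913.7176


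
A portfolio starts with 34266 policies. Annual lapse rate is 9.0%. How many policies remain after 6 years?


remaining = initial * (1 - lapse)^years
= 34266 * (1 - 0.09)^6
= 34266 * 0.567869
= 19458.6078


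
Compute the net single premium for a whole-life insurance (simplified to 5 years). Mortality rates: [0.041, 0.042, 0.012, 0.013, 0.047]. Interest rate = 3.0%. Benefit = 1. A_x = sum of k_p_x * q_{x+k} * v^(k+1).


v = 0.970874
Year 0: k_p_x=1.0, q=0.041, term=0.039806
Year 1: k_p_x=0.959, q=0.042, term=0.037966
Year 2: k_p_x=0.918722, q=0.012, term=0.010089
Year 3: k_p_x=0.907697, q=0.013, term=0.010484
Year 4: k_p_x=0.895897, q=0.047, term=0.036322
A_x = 0.1347


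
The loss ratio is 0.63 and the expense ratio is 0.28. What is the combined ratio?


Combined ratio = loss ratio + expense ratio
= 0.63 + 0.28
= 0.91


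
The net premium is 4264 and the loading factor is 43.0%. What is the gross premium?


Gross = net * (1 + loading)
= 4264 * (1 + 0.43)
= 4264 * 1.43
= 6097.52


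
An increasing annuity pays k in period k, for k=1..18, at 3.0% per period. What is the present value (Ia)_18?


(Ia)_n = sum_{k=1}^{n} k * v^k, v = 1/(1+i)
v = 0.970874
Sum computed term by term:
(Ia)_18 = 119.7672


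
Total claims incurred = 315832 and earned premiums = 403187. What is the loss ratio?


Loss ratio = claims / premiums
= 315832 / 403187
= 0.7833


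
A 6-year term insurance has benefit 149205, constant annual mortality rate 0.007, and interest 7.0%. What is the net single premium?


NSP = benefit * sum_{k=0}^{n-1} k_p_x * q * v^(k+1)
With constant q=0.007, v=0.934579
Sum = 0.032833
NSP = 149205 * 0.032833
= 4898.7926


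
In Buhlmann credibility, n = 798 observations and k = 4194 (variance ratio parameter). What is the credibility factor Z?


Z = n / (n + k)
= 798 / (798 + 4194)
= 798 / 4992
= 0.1599


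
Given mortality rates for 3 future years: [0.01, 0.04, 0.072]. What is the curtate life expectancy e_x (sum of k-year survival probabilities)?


e_x = sum_{k=1}^{n} k_p_x
k_p_x values:
  1_p_x = 0.99
  2_p_x = 0.9504
  3_p_x = 0.881971
e_x = 2.8224


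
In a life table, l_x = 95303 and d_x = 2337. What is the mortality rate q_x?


q_x = d_x / l_x
= 2337 / 95303
= 0.0245


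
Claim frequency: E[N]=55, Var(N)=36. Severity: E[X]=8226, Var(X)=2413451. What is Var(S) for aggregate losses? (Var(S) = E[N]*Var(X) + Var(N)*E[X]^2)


Var(S) = E[N]*Var(X) + Var(N)*E[X]^2
= 55*2413451 + 36*8226^2
= 132739805 + 2436014736
= 2.5688e+09


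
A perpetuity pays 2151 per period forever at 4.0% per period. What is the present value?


PV = PMT / i
= 2151 / 0.04
= 53775.0


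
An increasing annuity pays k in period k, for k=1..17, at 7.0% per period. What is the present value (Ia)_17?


(Ia)_n = sum_{k=1}^{n} k * v^k, v = 1/(1+i)
v = 0.934579
Sum computed term by term:
(Ia)_17 = 72.3555


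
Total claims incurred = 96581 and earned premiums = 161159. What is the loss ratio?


Loss ratio = claims / premiums
= 96581 / 161159
= 0.5993


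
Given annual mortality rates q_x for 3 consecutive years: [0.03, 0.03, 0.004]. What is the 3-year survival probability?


p_k = 1 - q_k for each year
Survival = product of (1 - q_k)
= 0.97 * 0.97 * 0.996
= 0.9371


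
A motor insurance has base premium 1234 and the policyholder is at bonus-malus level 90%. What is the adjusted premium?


adjusted = base * BM_level / 100
= 1234 * 90 / 100
= 1234 * 0.9
= 1110.6


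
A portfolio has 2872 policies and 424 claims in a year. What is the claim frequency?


frequency = claims / policies
= 424 / 2872
= 0.1476


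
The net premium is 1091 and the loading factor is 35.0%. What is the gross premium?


Gross = net * (1 + loading)
= 1091 * (1 + 0.35)
= 1091 * 1.35
= 1472.85


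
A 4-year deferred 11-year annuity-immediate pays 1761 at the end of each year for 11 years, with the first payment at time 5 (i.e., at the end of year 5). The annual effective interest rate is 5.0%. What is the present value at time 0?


PV at time 4 of the 11-year annuity-immediate:
a_n = 1761 * (1-(1+0.05)^(-11))/0.05 = 14627.5954
Discount back 4 years to time 0:
PV = 14627.5954 * (1+0.05)^(-4)
= 14627.5954 * 0.822702
= 12034.159


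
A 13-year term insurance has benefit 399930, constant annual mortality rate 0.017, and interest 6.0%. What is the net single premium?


NSP = benefit * sum_{k=0}^{n-1} k_p_x * q * v^(k+1)
With constant q=0.017, v=0.943396
Sum = 0.137951
NSP = 399930 * 0.137951
= 55170.7932


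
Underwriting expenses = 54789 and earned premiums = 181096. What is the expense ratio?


Expense ratio = expenses / premiums
= 54789 / 181096
= 0.3025


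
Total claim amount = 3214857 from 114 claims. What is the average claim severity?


severity = total / number
= 3214857 / 114
= 28200.5


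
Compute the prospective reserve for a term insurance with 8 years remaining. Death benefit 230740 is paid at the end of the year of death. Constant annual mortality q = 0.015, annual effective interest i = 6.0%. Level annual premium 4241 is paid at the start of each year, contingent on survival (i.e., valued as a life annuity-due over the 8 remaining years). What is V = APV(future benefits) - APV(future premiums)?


v = 1/(1+i) = 0.943396
APV(future benefits) per unit = sum_{k=0}^{7} k_p_x * q * v^(k+1) = 0.088808
APV(future benefits) = 230740 * 0.088808 = 20491.5948
Life annuity-due factor ä_{x:8} = sum_{k=0}^{7} k_p_x * v^k = 6.275777
APV(future premiums) = 4241 * 6.275777 = 26615.5687
V = 20491.5948 - 26615.5687
= -6123.9739


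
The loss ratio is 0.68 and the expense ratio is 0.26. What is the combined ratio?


Combined ratio = loss ratio + expense ratio
= 0.68 + 0.26
= 0.94


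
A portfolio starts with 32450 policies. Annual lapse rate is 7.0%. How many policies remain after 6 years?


remaining = initial * (1 - lapse)^years
= 32450 * (1 - 0.07)^6
= 32450 * 0.64699
= 20994.8315


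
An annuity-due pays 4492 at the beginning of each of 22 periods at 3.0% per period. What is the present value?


PV_due = PMT * (1-(1+i)^(-n))/i * (1+i)
PV_immediate = 71588.6295
PV_due = 71588.6295 * 1.03
= 73736.2884


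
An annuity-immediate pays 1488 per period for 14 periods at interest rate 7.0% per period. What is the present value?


PV = PMT * (1 - (1+i)^(-n)) / i
= 1488 * (1 - (1+0.07)^(-14)) / 0.07
= 1488 * (1 - 0.387817) / 0.07
= 1488 * 8.745468
= 13013.2564


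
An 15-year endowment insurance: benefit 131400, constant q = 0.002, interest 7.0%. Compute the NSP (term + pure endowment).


Term component = 2366.209
Pure endowment = 15_p_x * v^15 * benefit = 0.970416 * 0.362446 * 131400 = 46216.4751
NSP = 48582.6841


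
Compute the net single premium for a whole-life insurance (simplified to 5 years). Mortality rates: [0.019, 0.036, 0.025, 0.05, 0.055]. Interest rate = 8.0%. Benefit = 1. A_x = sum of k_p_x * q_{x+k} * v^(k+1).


v = 0.925926
Year 0: k_p_x=1.0, q=0.019, term=0.017593
Year 1: k_p_x=0.981, q=0.036, term=0.030278
Year 2: k_p_x=0.945684, q=0.025, term=0.018768
Year 3: k_p_x=0.922042, q=0.05, term=0.033886
Year 4: k_p_x=0.87594, q=0.055, term=0.032788
A_x = 0.1333
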